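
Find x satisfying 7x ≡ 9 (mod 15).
x ≡ 12 (mod 15)

gcd(7, 15) = 1, which divides 9, so solutions exist.
Find 7^(-1) mod 15 by the extended Euclidean algorithm:
15 = 2 × 7 + 1  ⟹  1 = (1)·15 + (-2)·7
So (-2)·7 ≡ 1 (mod 15), i.e. 7^(-1) ≡ -2 ≡ 13 (mod 15).
x ≡ 13 × 9 = 117 ≡ 12 (mod 15).
Check: 7 × 12 = 84 ≡ 9 (mod 15).
Unique solution: x ≡ 12 (mod 15)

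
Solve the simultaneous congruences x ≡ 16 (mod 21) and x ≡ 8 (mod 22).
184

Using Chinese Remainder Theorem:
M = 21 × 22 = 462
M1 = 22, M2 = 21
y1 = 22^(-1) mod 21 = 1
y2 = 21^(-1) mod 22 = 21
x = (16×22×1 + 8×21×21) mod 462 = 184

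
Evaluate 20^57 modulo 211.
169

Repeated squaring. Binary of 57 = 111001.
20^1 ≡ 20 (mod 211); 20^2 ≡ 189 (mod 211); 20^4 ≡ 62 (mod 211); 20^8 ≡ 46 (mod 211); 20^16 ≡ 6 (mod 211); 20^32 ≡ 36 (mod 211)
20^57 = 20^1 × 20^8 × 20^16 × 20^32 ≡ 169 (mod 211)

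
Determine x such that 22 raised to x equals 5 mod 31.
10

Baby-step giant-step with step n = ⌈√31⌉ = 6.
Baby steps 22^j mod 31 (j:value) for j=0..5: 0:1, 1:22, 2:19, 3:15, 4:20, 5:6.
Giant-step multiplier: 22^(-6) ≡ 22^(30-6) = 22^24 ≡ 4 (mod 31).
Giant steps γ_i = 5·4^i mod 31: γ_0=5, γ_1=20 (in table at j=4).
x = i·n + j = 1·6 + 4 = 10.
Check: 22^10 ≡ 5 (mod 31).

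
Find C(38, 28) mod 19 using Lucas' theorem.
0

Using Lucas' theorem:
Write n=38 and k=28 in base 19:
n in base 19: [2, 0]
k in base 19: [1, 9]
C(38,28) mod 19 = ∏ C(n_i, k_i) mod 19
Digit binomials (mod 19): C(2,1) = 2; C(0,9) = 0 (k_i > n_i)
Product: 2 × 0 = 0 ≡ 0 (mod 19)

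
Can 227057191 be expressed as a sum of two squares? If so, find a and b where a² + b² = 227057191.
Not possible

Factorization: 227057191 = 101 × 131^3
By Fermat: n is sum of two squares iff every prime p ≡ 3 (mod 4) appears to even power.
Prime(s) ≡ 3 (mod 4) with odd exponent: [(131, 3)]
Therefore 227057191 cannot be expressed as a² + b².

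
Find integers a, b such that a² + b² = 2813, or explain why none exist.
2² + 53² (a=2, b=53)

Factorization: 2813 = 29 × 97
By Fermat: n is sum of two squares iff every prime p ≡ 3 (mod 4) appears to even power.
All primes ≡ 3 (mod 4) appear to even power.
Search a = 0, 1, 2, … for 2813 - a² a perfect square: first hit at a = 2: 2813 - 4 = 2809 = 53².
2813 = 2² + 53² = 4 + 2809 ✓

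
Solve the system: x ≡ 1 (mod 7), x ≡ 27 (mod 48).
267

Using Chinese Remainder Theorem:
M = 7 × 48 = 336
M1 = 48, M2 = 7
y1 = 48^(-1) mod 7 = 6
y2 = 7^(-1) mod 48 = 7
x = (1×48×6 + 27×7×7) mod 336 = 267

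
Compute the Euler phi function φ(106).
52

106 = 2 × 53
φ(n) = n × ∏(1 - 1/p) for each prime p dividing n
φ(106) = 106 × (1 - 1/2) × (1 - 1/53) = 52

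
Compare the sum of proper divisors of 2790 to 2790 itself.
abundant

Proper divisors of 2790: sum = 1 + 2 + 3 + 5 + 6 + 9 + 10 + 15 + ... + 465 + 558 + 930 + 1395 (23 divisors) = 4698
Since 4698 > 2790, 2790 is abundant.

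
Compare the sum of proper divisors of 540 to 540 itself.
abundant

Proper divisors of 540: sum = 1 + 2 + 3 + 4 + 5 + 6 + 9 + 10 + ... + 108 + 135 + 180 + 270 (23 divisors) = 1140
Since 1140 > 540, 540 is abundant.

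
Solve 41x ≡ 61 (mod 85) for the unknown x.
x ≡ 16 (mod 85)

gcd(41, 85) = 1, which divides 61, so solutions exist.
Find 41^(-1) mod 85 by the extended Euclidean algorithm:
85 = 2 × 41 + 3  ⟹  3 = (1)·85 + (-2)·41
41 = 13 × 3 + 2  ⟹  2 = (-13)·85 + (27)·41
3 = 1 × 2 + 1  ⟹  1 = (14)·85 + (-29)·41
So (-29)·41 ≡ 1 (mod 85), i.e. 41^(-1) ≡ -29 ≡ 56 (mod 85).
x ≡ 56 × 61 = 3416 ≡ 16 (mod 85).
Check: 41 × 16 = 656 ≡ 61 (mod 85).
Unique solution: x ≡ 16 (mod 85)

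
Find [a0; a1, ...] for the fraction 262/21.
[12; 2, 10]

Euclidean algorithm steps:
262 = 12 × 21 + 10
21 = 2 × 10 + 1
10 = 10 × 1 + 0
Continued fraction: [12; 2, 10]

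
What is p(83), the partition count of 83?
23338469

p(n) counts ways to write n as a sum of positive integers (order ignored).
Euler's pentagonal recurrence: p(k) = p(k-1) + p(k-2) - p(k-5) - p(k-7) + p(k-12) + p(k-15) - ... (offsets j(3j∓1)/2, signs ++--, p(0)=1, p(<0)=0).
DP table for k = 0..82: p(0)=1, p(1)=1, p(2)=2, p(3)=3, p(4)=5, p(5)=7, p(6)=11, p(7)=15, p(8)=22, p(9)=30, p(10)=42, p(11)=56, p(12)=77, p(13)=101, p(14)=135, p(15)=176, p(16)=231, p(17)=297, p(18)=385, p(19)=490, p(20)=627, p(21)=792, p(22)=1002, p(23)=1255, p(24)=1575, p(25)=1958, p(26)=2436, p(27)=3010, p(28)=3718, p(29)=4565, p(30)=5604, p(31)=6842, p(32)=8349, p(33)=10143, p(34)=12310, p(35)=14883, p(36)=17977, p(37)=21637, p(38)=26015, p(39)=31185, p(40)=37338, p(41)=44583, p(42)=53174, p(43)=63261, p(44)=75175, p(45)=89134, p(46)=105558, p(47)=124754, p(48)=147273, p(49)=173525, p(50)=204226, p(51)=239943, p(52)=281589, p(53)=329931, p(54)=386155, p(55)=451276, p(56)=526823, p(57)=614154, p(58)=715220, p(59)=831820, p(60)=966467, p(61)=1121505, p(62)=1300156, p(63)=1505499, p(64)=1741630, p(65)=2012558, p(66)=2323520, p(67)=2679689, p(68)=3087735, p(69)=3554345, p(70)=4087968, p(71)=4697205, p(72)=5392783, p(73)=6185689, p(74)=7089500, p(75)=8118264, p(76)=9289091, p(77)=10619863, p(78)=12132164, p(79)=13848650, p(80)=15796476, p(81)=18004327, p(82)=20506255.
Final step: p(83) = p(82) + p(81) - p(78) - p(76) + p(71) + p(68) - p(61) - p(57) + p(48) + p(43) - p(32) - p(26) + p(13) + p(6)
= 20506255 + 18004327 - 12132164 - 9289091 + 4697205 + 3087735 - 1121505 - 614154 + 147273 + 63261 - 8349 - 2436 + 101 + 11
= 23338469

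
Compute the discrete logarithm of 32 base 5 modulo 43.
39

Baby-step giant-step with step n = ⌈√43⌉ = 7.
Baby steps 5^j mod 43 (j:value) for j=0..6: 0:1, 1:5, 2:25, 3:39, 4:23, 5:29, 6:16.
Giant-step multiplier: 5^(-7) ≡ 5^(42-7) = 5^35 ≡ 7 (mod 43).
Giant steps γ_i = 32·7^i mod 43: γ_0=32, γ_1=9, γ_2=20, γ_3=11, γ_4=34, γ_5=23 (in table at j=4).
x = i·n + j = 5·7 + 4 = 39.
Check: 5^39 ≡ 32 (mod 43).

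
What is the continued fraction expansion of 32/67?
[0; 2, 10, 1, 2]

Euclidean algorithm steps:
32 = 0 × 67 + 32
67 = 2 × 32 + 3
32 = 10 × 3 + 2
3 = 1 × 2 + 1
2 = 2 × 1 + 0
Continued fraction: [0; 2, 10, 1, 2]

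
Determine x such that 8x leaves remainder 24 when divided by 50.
x ≡ 3 (mod 25)

gcd(8, 50) = 2, which divides 24, so solutions exist.
Divide through by 2: 4x ≡ 12 (mod 25).
Find 4^(-1) mod 25 by the extended Euclidean algorithm:
25 = 6 × 4 + 1  ⟹  1 = (1)·25 + (-6)·4
So (-6)·4 ≡ 1 (mod 25), i.e. 4^(-1) ≡ -6 ≡ 19 (mod 25).
x ≡ 19 × 12 = 228 ≡ 3 (mod 25).
Check: 8 × 3 = 24 ≡ 24 (mod 50).
x ≡ 3 (mod 25), giving 2 solutions mod 50.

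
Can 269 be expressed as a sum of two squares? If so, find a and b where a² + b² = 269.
10² + 13² (a=10, b=13)

Factorization: 269 = 269
By Fermat: n is sum of two squares iff every prime p ≡ 3 (mod 4) appears to even power.
All primes ≡ 3 (mod 4) appear to even power.
Search a = 0, 1, 2, … for 269 - a² a perfect square: first hit at a = 10: 269 - 100 = 169 = 13².
269 = 10² + 13² = 100 + 169 ✓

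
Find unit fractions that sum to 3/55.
1/19 + 1/523 + 1/546535

Greedy algorithm:
3/55: ceiling(55/3) = 19, use 1/19
2/1045: ceiling(1045/2) = 523, use 1/523
1/546535: ceiling(546535/1) = 546535, use 1/546535
Result: 3/55 = 1/19 + 1/523 + 1/546535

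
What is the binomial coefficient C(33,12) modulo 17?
1

Using Lucas' theorem:
Write n=33 and k=12 in base 17:
n in base 17: [1, 16]
k in base 17: [0, 12]
C(33,12) mod 17 = ∏ C(n_i, k_i) mod 17
Digit binomials (mod 17): C(1,0) = 1; C(16,12) = 1820 ≡ 1
Product: 1 × 1 = 1 ≡ 1 (mod 17)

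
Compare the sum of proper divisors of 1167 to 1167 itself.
deficient

Proper divisors of 1167: sum = 1 + 3 + 389 = 393
Since 393 < 1167, 1167 is deficient.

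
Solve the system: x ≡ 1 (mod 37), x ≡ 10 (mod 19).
371

Using Chinese Remainder Theorem:
M = 37 × 19 = 703
M1 = 19, M2 = 37
y1 = 19^(-1) mod 37 = 2
y2 = 37^(-1) mod 19 = 18
x = (1×19×2 + 10×37×18) mod 703 = 371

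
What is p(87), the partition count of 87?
38887673

p(n) counts ways to write n as a sum of positive integers (order ignored).
Euler's pentagonal recurrence: p(k) = p(k-1) + p(k-2) - p(k-5) - p(k-7) + p(k-12) + p(k-15) - ... (offsets j(3j∓1)/2, signs ++--, p(0)=1, p(<0)=0).
DP table for k = 0..86: p(0)=1, p(1)=1, p(2)=2, p(3)=3, p(4)=5, p(5)=7, p(6)=11, p(7)=15, p(8)=22, p(9)=30, p(10)=42, p(11)=56, p(12)=77, p(13)=101, p(14)=135, p(15)=176, p(16)=231, p(17)=297, p(18)=385, p(19)=490, p(20)=627, p(21)=792, p(22)=1002, p(23)=1255, p(24)=1575, p(25)=1958, p(26)=2436, p(27)=3010, p(28)=3718, p(29)=4565, p(30)=5604, p(31)=6842, p(32)=8349, p(33)=10143, p(34)=12310, p(35)=14883, p(36)=17977, p(37)=21637, p(38)=26015, p(39)=31185, p(40)=37338, p(41)=44583, p(42)=53174, p(43)=63261, p(44)=75175, p(45)=89134, p(46)=105558, p(47)=124754, p(48)=147273, p(49)=173525, p(50)=204226, p(51)=239943, p(52)=281589, p(53)=329931, p(54)=386155, p(55)=451276, p(56)=526823, p(57)=614154, p(58)=715220, p(59)=831820, p(60)=966467, p(61)=1121505, p(62)=1300156, p(63)=1505499, p(64)=1741630, p(65)=2012558, p(66)=2323520, p(67)=2679689, p(68)=3087735, p(69)=3554345, p(70)=4087968, p(71)=4697205, p(72)=5392783, p(73)=6185689, p(74)=7089500, p(75)=8118264, p(76)=9289091, p(77)=10619863, p(78)=12132164, p(79)=13848650, p(80)=15796476, p(81)=18004327, p(82)=20506255, p(83)=23338469, p(84)=26543660, p(85)=30167357, p(86)=34262962.
Final step: p(87) = p(86) + p(85) - p(82) - p(80) + p(75) + p(72) - p(65) - p(61) + p(52) + p(47) - p(36) - p(30) + p(17) + p(10)
= 34262962 + 30167357 - 20506255 - 15796476 + 8118264 + 5392783 - 2012558 - 1121505 + 281589 + 124754 - 17977 - 5604 + 297 + 42
= 38887673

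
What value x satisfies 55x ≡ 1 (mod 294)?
139

gcd(55, 294) = 1, so the inverse exists.
Extended Euclidean algorithm on (294, 55):
294 = 5 × 55 + 19  ⟹  19 = (1)·294 + (-5)·55
55 = 2 × 19 + 17  ⟹  17 = (-2)·294 + (11)·55
19 = 1 × 17 + 2  ⟹  2 = (3)·294 + (-16)·55
17 = 8 × 2 + 1  ⟹  1 = (-26)·294 + (139)·55
So (139)·55 ≡ 1 (mod 294), i.e. 55^(-1) ≡ 139 (mod 294).
Check: 55 × 139 = 7645 ≡ 1 (mod 294)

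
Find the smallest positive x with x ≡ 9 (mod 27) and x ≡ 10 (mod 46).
792

Using Chinese Remainder Theorem:
M = 27 × 46 = 1242
M1 = 46, M2 = 27
y1 = 46^(-1) mod 27 = 10
y2 = 27^(-1) mod 46 = 29
x = (9×46×10 + 10×27×29) mod 1242 = 792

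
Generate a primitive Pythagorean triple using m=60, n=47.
(1391, 5640, 5809)

Euclid's formula: a = m² - n², b = 2mn, c = m² + n²
m = 60, n = 47
a = 60² - 47² = 3600 - 2209 = 1391
b = 2 × 60 × 47 = 5640
c = 60² + 47² = 3600 + 2209 = 5809
Verification: 1391² + 5640² = 1934881 + 31809600 = 33744481 = 5809² ✓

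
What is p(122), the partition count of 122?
2291320912

p(n) counts ways to write n as a sum of positive integers (order ignored).
Euler's pentagonal recurrence: p(k) = p(k-1) + p(k-2) - p(k-5) - p(k-7) + p(k-12) + p(k-15) - ... (offsets j(3j∓1)/2, signs ++--, p(0)=1, p(<0)=0).
DP table for k = 0..121: p(0)=1, p(1)=1, p(2)=2, p(3)=3, p(4)=5, p(5)=7, p(6)=11, p(7)=15, p(8)=22, p(9)=30, p(10)=42, p(11)=56, p(12)=77, p(13)=101, p(14)=135, p(15)=176, p(16)=231, p(17)=297, p(18)=385, p(19)=490, p(20)=627, p(21)=792, p(22)=1002, p(23)=1255, p(24)=1575, p(25)=1958, p(26)=2436, p(27)=3010, p(28)=3718, p(29)=4565, p(30)=5604, p(31)=6842, p(32)=8349, p(33)=10143, p(34)=12310, p(35)=14883, p(36)=17977, p(37)=21637, p(38)=26015, p(39)=31185, p(40)=37338, p(41)=44583, p(42)=53174, p(43)=63261, p(44)=75175, p(45)=89134, p(46)=105558, p(47)=124754, p(48)=147273, p(49)=173525, p(50)=204226, p(51)=239943, p(52)=281589, p(53)=329931, p(54)=386155, p(55)=451276, p(56)=526823, p(57)=614154, p(58)=715220, p(59)=831820, p(60)=966467, p(61)=1121505, p(62)=1300156, p(63)=1505499, p(64)=1741630, p(65)=2012558, p(66)=2323520, p(67)=2679689, p(68)=3087735, p(69)=3554345, p(70)=4087968, p(71)=4697205, p(72)=5392783, p(73)=6185689, p(74)=7089500, p(75)=8118264, p(76)=9289091, p(77)=10619863, p(78)=12132164, p(79)=13848650, p(80)=15796476, p(81)=18004327, p(82)=20506255, p(83)=23338469, p(84)=26543660, p(85)=30167357, p(86)=34262962, p(87)=38887673, p(88)=44108109, p(89)=49995925, p(90)=56634173, p(91)=64112359, p(92)=72533807, p(93)=82010177, p(94)=92669720, p(95)=104651419, p(96)=118114304, p(97)=133230930, p(98)=150198136, p(99)=169229875, p(100)=190569292, p(101)=214481126, p(102)=241265379, p(103)=271248950, p(104)=304801365, p(105)=342325709, p(106)=384276336, p(107)=431149389, p(108)=483502844, p(109)=541946240, p(110)=607163746, p(111)=679903203, p(112)=761002156, p(113)=851376628, p(114)=952050665, p(115)=1064144451, p(116)=1188908248, p(117)=1327710076, p(118)=1482074143, p(119)=1653668665, p(120)=1844349560, p(121)=2056148051.
Final step: p(122) = p(121) + p(120) - p(117) - p(115) + p(110) + p(107) - p(100) - p(96) + p(87) + p(82) - p(71) - p(65) + p(52) + p(45) - p(30) - p(22) + p(5)
= 2056148051 + 1844349560 - 1327710076 - 1064144451 + 607163746 + 431149389 - 190569292 - 118114304 + 38887673 + 20506255 - 4697205 - 2012558 + 281589 + 89134 - 5604 - 1002 + 7
= 2291320912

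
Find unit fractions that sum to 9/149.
1/17 + 1/634 + 1/535308 + 1/429831446988

Greedy algorithm:
9/149: ceiling(149/9) = 17, use 1/17
4/2533: ceiling(2533/4) = 634, use 1/634
3/1605922: ceiling(1605922/3) = 535308, use 1/535308
1/429831446988: ceiling(429831446988/1) = 429831446988, use 1/429831446988
Result: 9/149 = 1/17 + 1/634 + 1/535308 + 1/429831446988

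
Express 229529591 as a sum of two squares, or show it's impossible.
Not possible

Factorization: 229529591 = 53 × 163^3
By Fermat: n is sum of two squares iff every prime p ≡ 3 (mod 4) appears to even power.
Prime(s) ≡ 3 (mod 4) with odd exponent: [(163, 3)]
Therefore 229529591 cannot be expressed as a² + b².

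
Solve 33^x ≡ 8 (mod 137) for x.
50

Baby-step giant-step with step n = ⌈√137⌉ = 12.
Baby steps 33^j mod 137 (j:value) for j=0..11: 0:1, 1:33, 2:130, 3:43, 4:49, 5:110, 6:68, 7:52, 8:72, 9:47, 10:44, 11:82.
Giant-step multiplier: 33^(-12) ≡ 33^(136-12) = 33^124 ≡ 4 (mod 137).
Giant steps γ_i = 8·4^i mod 137: γ_0=8, γ_1=32, γ_2=128, γ_3=101, γ_4=130 (in table at j=2).
x = i·n + j = 4·12 + 2 = 50.
Check: 33^50 ≡ 8 (mod 137).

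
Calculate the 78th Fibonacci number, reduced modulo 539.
76

Matrix identity: Q^n = [[F_(n+1), F_n], [F_n, F_(n-1)]] with Q = [[1,1],[1,0]].
n = 78 = 1001110₂. Square-and-multiply, entries mod 539:
Q^1 = [[1,1],[1,0]]
Q^2 = (Q^1)² = [[2,1],[1,1]]
Q^4 = (Q^2)² = [[5,3],[3,2]]
Q^9 = (Q^4)²·Q = [[55,34],[34,21]]
Q^19 = (Q^9)²·Q = [[297,408],[408,428]]
Q^39 = (Q^19)²·Q = [[154,265],[265,428]]
Q^78 = (Q^39)² = [[155,76],[76,79]]
F_78 mod 539 = Q^78[0][1] = 76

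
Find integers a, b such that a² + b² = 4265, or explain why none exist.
13² + 64² (a=13, b=64)

Factorization: 4265 = 5 × 853
By Fermat: n is sum of two squares iff every prime p ≡ 3 (mod 4) appears to even power.
All primes ≡ 3 (mod 4) appear to even power.
Search a = 0, 1, 2, … for 4265 - a² a perfect square: first hit at a = 13: 4265 - 169 = 4096 = 64².
4265 = 13² + 64² = 169 + 4096 ✓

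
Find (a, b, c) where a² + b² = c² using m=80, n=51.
(3799, 8160, 9001)

Euclid's formula: a = m² - n², b = 2mn, c = m² + n²
m = 80, n = 51
a = 80² - 51² = 6400 - 2601 = 3799
b = 2 × 80 × 51 = 8160
c = 80² + 51² = 6400 + 2601 = 9001
Verification: 3799² + 8160² = 14432401 + 66585600 = 81018001 = 9001² ✓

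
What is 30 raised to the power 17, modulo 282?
198

Repeated squaring. Binary of 17 = 10001.
30^1 ≡ 30 (mod 282); 30^2 ≡ 54 (mod 282); 30^4 ≡ 96 (mod 282); 30^8 ≡ 192 (mod 282); 30^16 ≡ 204 (mod 282)
30^17 = 30^1 × 30^16 ≡ 198 (mod 282)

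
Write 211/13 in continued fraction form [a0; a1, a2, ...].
[16; 4, 3]

Euclidean algorithm steps:
211 = 16 × 13 + 3
13 = 4 × 3 + 1
3 = 3 × 1 + 0
Continued fraction: [16; 4, 3]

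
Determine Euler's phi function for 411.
272

411 = 3 × 137
φ(n) = n × ∏(1 - 1/p) for each prime p dividing n
φ(411) = 411 × (1 - 1/3) × (1 - 1/137) = 272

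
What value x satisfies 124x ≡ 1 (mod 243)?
49

gcd(124, 243) = 1, so the inverse exists.
Extended Euclidean algorithm on (243, 124):
243 = 1 × 124 + 119  ⟹  119 = (1)·243 + (-1)·124
124 = 1 × 119 + 5  ⟹  5 = (-1)·243 + (2)·124
119 = 23 × 5 + 4  ⟹  4 = (24)·243 + (-47)·124
5 = 1 × 4 + 1  ⟹  1 = (-25)·243 + (49)·124
So (49)·124 ≡ 1 (mod 243), i.e. 124^(-1) ≡ 49 (mod 243).
Check: 124 × 49 = 6076 ≡ 1 (mod 243)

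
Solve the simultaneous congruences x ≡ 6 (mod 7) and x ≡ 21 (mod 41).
62

Using Chinese Remainder Theorem:
M = 7 × 41 = 287
M1 = 41, M2 = 7
y1 = 41^(-1) mod 7 = 6
y2 = 7^(-1) mod 41 = 6
x = (6×41×6 + 21×7×6) mod 287 = 62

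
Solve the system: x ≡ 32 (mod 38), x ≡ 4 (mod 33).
70

Using Chinese Remainder Theorem:
M = 38 × 33 = 1254
M1 = 33, M2 = 38
y1 = 33^(-1) mod 38 = 15
y2 = 38^(-1) mod 33 = 20
x = (32×33×15 + 4×38×20) mod 1254 = 70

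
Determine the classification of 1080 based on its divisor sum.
abundant

Proper divisors of 1080: sum = 1 + 2 + 3 + 4 + 5 + 6 + 8 + 9 + ... + 216 + 270 + 360 + 540 (31 divisors) = 2520
Since 2520 > 1080, 1080 is abundant.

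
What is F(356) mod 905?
902

Matrix identity: Q^n = [[F_(n+1), F_n], [F_n, F_(n-1)]] with Q = [[1,1],[1,0]].
n = 356 = 101100100₂. Square-and-multiply, entries mod 905:
Q^1 = [[1,1],[1,0]]
Q^2 = (Q^1)² = [[2,1],[1,1]]
Q^5 = (Q^2)²·Q = [[8,5],[5,3]]
Q^11 = (Q^5)²·Q = [[144,89],[89,55]]
Q^22 = (Q^11)² = [[602,516],[516,86]]
Q^44 = (Q^22)² = [[590,248],[248,342]]
Q^89 = (Q^44)²·Q = [[0,544],[544,361]]
Q^178 = (Q^89)² = [[1,904],[904,2]]
Q^356 = (Q^178)² = [[2,902],[902,5]]
F_356 mod 905 = Q^356[0][1] = 902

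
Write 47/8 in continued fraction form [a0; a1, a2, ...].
[5; 1, 7]

Euclidean algorithm steps:
47 = 5 × 8 + 7
8 = 1 × 7 + 1
7 = 7 × 1 + 0
Continued fraction: [5; 1, 7]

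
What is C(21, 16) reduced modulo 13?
4

Using Lucas' theorem:
Write n=21 and k=16 in base 13:
n in base 13: [1, 8]
k in base 13: [1, 3]
C(21,16) mod 13 = ∏ C(n_i, k_i) mod 13
Digit binomials (mod 13): C(1,1) = 1; C(8,3) = 56 ≡ 4
Product: 1 × 4 = 4 ≡ 4 (mod 13)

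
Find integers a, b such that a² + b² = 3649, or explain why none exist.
7² + 60² (a=7, b=60)

Factorization: 3649 = 41 × 89
By Fermat: n is sum of two squares iff every prime p ≡ 3 (mod 4) appears to even power.
All primes ≡ 3 (mod 4) appear to even power.
Search a = 0, 1, 2, … for 3649 - a² a perfect square: first hit at a = 7: 3649 - 49 = 3600 = 60².
3649 = 7² + 60² = 49 + 3600 ✓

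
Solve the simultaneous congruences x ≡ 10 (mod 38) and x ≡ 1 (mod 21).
694

Using Chinese Remainder Theorem:
M = 38 × 21 = 798
M1 = 21, M2 = 38
y1 = 21^(-1) mod 38 = 29
y2 = 38^(-1) mod 21 = 5
x = (10×21×29 + 1×38×5) mod 798 = 694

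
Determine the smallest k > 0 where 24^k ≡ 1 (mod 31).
30

31 is prime, so ord(24) divides φ(31) = 30.
Divisors of 30: 1, 2, 3, 5, 6, 10, 15, 30.
Repeated squaring: 24^1 ≡ 24, 24^2 ≡ 18, 24^4 ≡ 14, 24^8 ≡ 10, 24^16 ≡ 7 (mod 31).
Test 24^d mod 31 for each divisor d in increasing order:
24^1 ≡ 24
24^2 ≡ 18
24^3 = 24^2·24^1 ≡ 29
24^5 = 24^4·24^1 ≡ 26
24^6 = 24^4·24^2 ≡ 4
24^10 = 24^8·24^2 ≡ 25
24^15 = 24^8·24^4·24^2·24^1 ≡ 30
24^30 = 24^16·24^8·24^4·24^2 ≡ 1  ← first divisor giving 1
The order is 30.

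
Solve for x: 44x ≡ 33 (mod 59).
x ≡ 45 (mod 59)

gcd(44, 59) = 1, which divides 33, so solutions exist.
Find 44^(-1) mod 59 by the extended Euclidean algorithm:
59 = 1 × 44 + 15  ⟹  15 = (1)·59 + (-1)·44
44 = 2 × 15 + 14  ⟹  14 = (-2)·59 + (3)·44
15 = 1 × 14 + 1  ⟹  1 = (3)·59 + (-4)·44
So (-4)·44 ≡ 1 (mod 59), i.e. 44^(-1) ≡ -4 ≡ 55 (mod 59).
x ≡ 55 × 33 = 1815 ≡ 45 (mod 59).
Check: 44 × 45 = 1980 ≡ 33 (mod 59).
Unique solution: x ≡ 45 (mod 59)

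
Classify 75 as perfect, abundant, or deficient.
deficient

Proper divisors of 75: sum = 1 + 3 + 5 + 15 + 25 = 49
Since 49 < 75, 75 is deficient.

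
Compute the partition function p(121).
2056148051

p(n) counts ways to write n as a sum of positive integers (order ignored).
Euler's pentagonal recurrence: p(k) = p(k-1) + p(k-2) - p(k-5) - p(k-7) + p(k-12) + p(k-15) - ... (offsets j(3j∓1)/2, signs ++--, p(0)=1, p(<0)=0).
DP table for k = 0..120: p(0)=1, p(1)=1, p(2)=2, p(3)=3, p(4)=5, p(5)=7, p(6)=11, p(7)=15, p(8)=22, p(9)=30, p(10)=42, p(11)=56, p(12)=77, p(13)=101, p(14)=135, p(15)=176, p(16)=231, p(17)=297, p(18)=385, p(19)=490, p(20)=627, p(21)=792, p(22)=1002, p(23)=1255, p(24)=1575, p(25)=1958, p(26)=2436, p(27)=3010, p(28)=3718, p(29)=4565, p(30)=5604, p(31)=6842, p(32)=8349, p(33)=10143, p(34)=12310, p(35)=14883, p(36)=17977, p(37)=21637, p(38)=26015, p(39)=31185, p(40)=37338, p(41)=44583, p(42)=53174, p(43)=63261, p(44)=75175, p(45)=89134, p(46)=105558, p(47)=124754, p(48)=147273, p(49)=173525, p(50)=204226, p(51)=239943, p(52)=281589, p(53)=329931, p(54)=386155, p(55)=451276, p(56)=526823, p(57)=614154, p(58)=715220, p(59)=831820, p(60)=966467, p(61)=1121505, p(62)=1300156, p(63)=1505499, p(64)=1741630, p(65)=2012558, p(66)=2323520, p(67)=2679689, p(68)=3087735, p(69)=3554345, p(70)=4087968, p(71)=4697205, p(72)=5392783, p(73)=6185689, p(74)=7089500, p(75)=8118264, p(76)=9289091, p(77)=10619863, p(78)=12132164, p(79)=13848650, p(80)=15796476, p(81)=18004327, p(82)=20506255, p(83)=23338469, p(84)=26543660, p(85)=30167357, p(86)=34262962, p(87)=38887673, p(88)=44108109, p(89)=49995925, p(90)=56634173, p(91)=64112359, p(92)=72533807, p(93)=82010177, p(94)=92669720, p(95)=104651419, p(96)=118114304, p(97)=133230930, p(98)=150198136, p(99)=169229875, p(100)=190569292, p(101)=214481126, p(102)=241265379, p(103)=271248950, p(104)=304801365, p(105)=342325709, p(106)=384276336, p(107)=431149389, p(108)=483502844, p(109)=541946240, p(110)=607163746, p(111)=679903203, p(112)=761002156, p(113)=851376628, p(114)=952050665, p(115)=1064144451, p(116)=1188908248, p(117)=1327710076, p(118)=1482074143, p(119)=1653668665, p(120)=1844349560.
Final step: p(121) = p(120) + p(119) - p(116) - p(114) + p(109) + p(106) - p(99) - p(95) + p(86) + p(81) - p(70) - p(64) + p(51) + p(44) - p(29) - p(21) + p(4)
= 1844349560 + 1653668665 - 1188908248 - 952050665 + 541946240 + 384276336 - 169229875 - 104651419 + 34262962 + 18004327 - 4087968 - 1741630 + 239943 + 75175 - 4565 - 792 + 5
= 2056148051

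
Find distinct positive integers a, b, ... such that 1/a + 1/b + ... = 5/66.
1/14 + 1/231

Greedy algorithm:
5/66: ceiling(66/5) = 14, use 1/14
1/231: ceiling(231/1) = 231, use 1/231
Result: 5/66 = 1/14 + 1/231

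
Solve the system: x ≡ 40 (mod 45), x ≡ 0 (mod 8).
40

Using Chinese Remainder Theorem:
M = 45 × 8 = 360
M1 = 8, M2 = 45
y1 = 8^(-1) mod 45 = 17
y2 = 45^(-1) mod 8 = 5
x = (40×8×17 + 0×45×5) mod 360 = 40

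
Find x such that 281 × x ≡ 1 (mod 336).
281

gcd(281, 336) = 1, so the inverse exists.
Extended Euclidean algorithm on (336, 281):
336 = 1 × 281 + 55  ⟹  55 = (1)·336 + (-1)·281
281 = 5 × 55 + 6  ⟹  6 = (-5)·336 + (6)·281
55 = 9 × 6 + 1  ⟹  1 = (46)·336 + (-55)·281
So (-55)·281 ≡ 1 (mod 336), i.e. 281^(-1) ≡ -55 ≡ 281 (mod 336).
Check: 281 × 281 = 78961 ≡ 1 (mod 336)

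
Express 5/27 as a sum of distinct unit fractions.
1/6 + 1/54

Greedy algorithm:
5/27: ceiling(27/5) = 6, use 1/6
1/54: ceiling(54/1) = 54, use 1/54
Result: 5/27 = 1/6 + 1/54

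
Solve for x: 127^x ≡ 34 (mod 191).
138

Baby-step giant-step with step n = ⌈√191⌉ = 14.
Baby steps 127^j mod 191 (j:value) for j=0..13: 0:1, 1:127, 2:85, 3:99, 4:158, 5:11, 6:60, 7:171, 8:134, 9:19, 10:121, 11:87, 12:162, 13:137.
Giant-step multiplier: 127^(-14) ≡ 127^(190-14) = 127^176 ≡ 138 (mod 191).
Giant steps γ_i = 34·138^i mod 191: γ_0=34, γ_1=108, γ_2=6, γ_3=64, γ_4=46, γ_5=45, γ_6=98, γ_7=154, γ_8=51, γ_9=162 (in table at j=12).
x = i·n + j = 9·14 + 12 = 138.
Check: 127^138 ≡ 34 (mod 191).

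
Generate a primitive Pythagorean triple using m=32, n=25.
(399, 1600, 1649)

Euclid's formula: a = m² - n², b = 2mn, c = m² + n²
m = 32, n = 25
a = 32² - 25² = 1024 - 625 = 399
b = 2 × 32 × 25 = 1600
c = 32² + 25² = 1024 + 625 = 1649
Verification: 399² + 1600² = 159201 + 2560000 = 2719201 = 1649² ✓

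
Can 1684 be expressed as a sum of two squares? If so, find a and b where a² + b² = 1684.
28² + 30² (a=28, b=30)

Factorization: 1684 = 2^2 × 421
By Fermat: n is sum of two squares iff every prime p ≡ 3 (mod 4) appears to even power.
All primes ≡ 3 (mod 4) appear to even power.
Search a = 0, 1, 2, … for 1684 - a² a perfect square: first hit at a = 28: 1684 - 784 = 900 = 30².
1684 = 28² + 30² = 784 + 900 ✓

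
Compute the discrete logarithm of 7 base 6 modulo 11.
3

Baby-step giant-step with step n = ⌈√11⌉ = 4.
Baby steps 6^j mod 11 (j:value) for j=0..3: 0:1, 1:6, 2:3, 3:7.
h = 7 is already in the table at j=3, so x = 3.
Check: 6^3 ≡ 7 (mod 11).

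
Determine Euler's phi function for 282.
92

282 = 2 × 3 × 47
φ(n) = n × ∏(1 - 1/p) for each prime p dividing n
φ(282) = 282 × (1 - 1/2) × (1 - 1/3) × (1 - 1/47) = 92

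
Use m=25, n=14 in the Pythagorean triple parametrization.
(429, 700, 821)

Euclid's formula: a = m² - n², b = 2mn, c = m² + n²
m = 25, n = 14
a = 25² - 14² = 625 - 196 = 429
b = 2 × 25 × 14 = 700
c = 25² + 14² = 625 + 196 = 821
Verification: 429² + 700² = 184041 + 490000 = 674041 = 821² ✓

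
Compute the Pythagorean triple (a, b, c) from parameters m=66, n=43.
(2507, 5676, 6205)

Euclid's formula: a = m² - n², b = 2mn, c = m² + n²
m = 66, n = 43
a = 66² - 43² = 4356 - 1849 = 2507
b = 2 × 66 × 43 = 5676
c = 66² + 43² = 4356 + 1849 = 6205
Verification: 2507² + 5676² = 6285049 + 32216976 = 38502025 = 6205² ✓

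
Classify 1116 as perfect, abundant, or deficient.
abundant

Proper divisors of 1116: sum = 1 + 2 + 3 + 4 + 6 + 9 + 12 + 18 + ... + 186 + 279 + 372 + 558 (17 divisors) = 1796
Since 1796 > 1116, 1116 is abundant.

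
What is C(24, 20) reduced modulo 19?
5

Using Lucas' theorem:
Write n=24 and k=20 in base 19:
n in base 19: [1, 5]
k in base 19: [1, 1]
C(24,20) mod 19 = ∏ C(n_i, k_i) mod 19
Digit binomials (mod 19): C(1,1) = 1; C(5,1) = 5
Product: 1 × 5 = 5 ≡ 5 (mod 19)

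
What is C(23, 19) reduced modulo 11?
0

Using Lucas' theorem:
Write n=23 and k=19 in base 11:
n in base 11: [2, 1]
k in base 11: [1, 8]
C(23,19) mod 11 = ∏ C(n_i, k_i) mod 11
Digit binomials (mod 11): C(2,1) = 2; C(1,8) = 0 (k_i > n_i)
Product: 2 × 0 = 0 ≡ 0 (mod 11)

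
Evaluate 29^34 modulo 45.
16

Repeated squaring. Binary of 34 = 100010.
29^1 ≡ 29 (mod 45); 29^2 ≡ 31 (mod 45); 29^4 ≡ 16 (mod 45); 29^8 ≡ 31 (mod 45); 29^16 ≡ 16 (mod 45); 29^32 ≡ 31 (mod 45)
29^34 = 29^2 × 29^32 ≡ 16 (mod 45)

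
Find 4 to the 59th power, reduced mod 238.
30

Repeated squaring. Binary of 59 = 111011.
4^1 ≡ 4 (mod 238); 4^2 ≡ 16 (mod 238); 4^4 ≡ 18 (mod 238); 4^8 ≡ 86 (mod 238); 4^16 ≡ 18 (mod 238); 4^32 ≡ 86 (mod 238)
4^59 = 4^1 × 4^2 × 4^8 × 4^16 × 4^32 ≡ 30 (mod 238)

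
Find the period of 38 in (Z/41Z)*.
8

41 is prime, so ord(38) divides φ(41) = 40.
Divisors of 40: 1, 2, 4, 5, 8, 10, 20, 40.
Repeated squaring: 38^1 ≡ 38, 38^2 ≡ 9, 38^4 ≡ 40, 38^8 ≡ 1, 38^16 ≡ 1, 38^32 ≡ 1 (mod 41).
Test 38^d mod 41 for each divisor d in increasing order:
38^1 ≡ 38
38^2 ≡ 9
38^4 ≡ 40
38^5 = 38^4·38^1 ≡ 3
38^8 ≡ 1  ← first divisor giving 1
The order is 8.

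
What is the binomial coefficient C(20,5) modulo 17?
0

Using Lucas' theorem:
Write n=20 and k=5 in base 17:
n in base 17: [1, 3]
k in base 17: [0, 5]
C(20,5) mod 17 = ∏ C(n_i, k_i) mod 17
Digit binomials (mod 17): C(1,0) = 1; C(3,5) = 0 (k_i > n_i)
Product: 1 × 0 = 0 ≡ 0 (mod 17)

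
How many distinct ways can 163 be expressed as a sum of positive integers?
142798995930

p(n) counts ways to write n as a sum of positive integers (order ignored).
Euler's pentagonal recurrence: p(k) = p(k-1) + p(k-2) - p(k-5) - p(k-7) + p(k-12) + p(k-15) - ... (offsets j(3j∓1)/2, signs ++--, p(0)=1, p(<0)=0).
DP table for k = 0..162: p(0)=1, p(1)=1, p(2)=2, p(3)=3, p(4)=5, p(5)=7, p(6)=11, p(7)=15, p(8)=22, p(9)=30, p(10)=42, p(11)=56, p(12)=77, p(13)=101, p(14)=135, p(15)=176, p(16)=231, p(17)=297, p(18)=385, p(19)=490, p(20)=627, p(21)=792, p(22)=1002, p(23)=1255, p(24)=1575, p(25)=1958, p(26)=2436, p(27)=3010, p(28)=3718, p(29)=4565, p(30)=5604, p(31)=6842, p(32)=8349, p(33)=10143, p(34)=12310, p(35)=14883, p(36)=17977, p(37)=21637, p(38)=26015, p(39)=31185, p(40)=37338, p(41)=44583, p(42)=53174, p(43)=63261, p(44)=75175, p(45)=89134, p(46)=105558, p(47)=124754, p(48)=147273, p(49)=173525, p(50)=204226, p(51)=239943, p(52)=281589, p(53)=329931, p(54)=386155, p(55)=451276, p(56)=526823, p(57)=614154, p(58)=715220, p(59)=831820, p(60)=966467, p(61)=1121505, p(62)=1300156, p(63)=1505499, p(64)=1741630, p(65)=2012558, p(66)=2323520, p(67)=2679689, p(68)=3087735, p(69)=3554345, p(70)=4087968, p(71)=4697205, p(72)=5392783, p(73)=6185689, p(74)=7089500, p(75)=8118264, p(76)=9289091, p(77)=10619863, p(78)=12132164, p(79)=13848650, p(80)=15796476, p(81)=18004327, p(82)=20506255, p(83)=23338469, p(84)=26543660, p(85)=30167357, p(86)=34262962, p(87)=38887673, p(88)=44108109, p(89)=49995925, p(90)=56634173, p(91)=64112359, p(92)=72533807, p(93)=82010177, p(94)=92669720, p(95)=104651419, p(96)=118114304, p(97)=133230930, p(98)=150198136, p(99)=169229875, p(100)=190569292, p(101)=214481126, p(102)=241265379, p(103)=271248950, p(104)=304801365, p(105)=342325709, p(106)=384276336, p(107)=431149389, p(108)=483502844, p(109)=541946240, p(110)=607163746, p(111)=679903203, p(112)=761002156, p(113)=851376628, p(114)=952050665, p(115)=1064144451, p(116)=1188908248, p(117)=1327710076, p(118)=1482074143, p(119)=1653668665, p(120)=1844349560, p(121)=2056148051, p(122)=2291320912, p(123)=2552338241, p(124)=2841940500, p(125)=3163127352, p(126)=3519222692, p(127)=3913864295, p(128)=4351078600, p(129)=4835271870, p(130)=5371315400, p(131)=5964539504, p(132)=6620830889, p(133)=7346629512, p(134)=8149040695, p(135)=9035836076, p(136)=10015581680, p(137)=11097645016, p(138)=12292341831, p(139)=13610949895, p(140)=15065878135, p(141)=16670689208, p(142)=18440293320, p(143)=20390982757, p(144)=22540654445, p(145)=24908858009, p(146)=27517052599, p(147)=30388671978, p(148)=33549419497, p(149)=37027355200, p(150)=40853235313, p(151)=45060624582, p(152)=49686288421, p(153)=54770336324, p(154)=60356673280, p(155)=66493182097, p(156)=73232243759, p(157)=80630964769, p(158)=88751778802, p(159)=97662728555, p(160)=107438159466, p(161)=118159068427, p(162)=129913904637.
Final step: p(163) = p(162) + p(161) - p(158) - p(156) + p(151) + p(148) - p(141) - p(137) + p(128) + p(123) - p(112) - p(106) + p(93) + p(86) - p(71) - p(63) + p(46) + p(37) - p(18) - p(8)
= 129913904637 + 118159068427 - 88751778802 - 73232243759 + 45060624582 + 33549419497 - 16670689208 - 11097645016 + 4351078600 + 2552338241 - 761002156 - 384276336 + 82010177 + 34262962 - 4697205 - 1505499 + 105558 + 21637 - 385 - 22
= 142798995930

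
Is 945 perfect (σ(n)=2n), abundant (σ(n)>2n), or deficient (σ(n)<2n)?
abundant

Proper divisors of 945: sum = 1 + 3 + 5 + 7 + 9 + 15 + 21 + 27 + 35 + 45 + 63 + 105 + 135 + 189 + 315 = 975
Since 975 > 945, 945 is abundant.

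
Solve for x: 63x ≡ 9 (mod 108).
x ≡ 7 (mod 12)

gcd(63, 108) = 9, which divides 9, so solutions exist.
Divide through by 9: 7x ≡ 1 (mod 12).
Find 7^(-1) mod 12 by the extended Euclidean algorithm:
12 = 1 × 7 + 5  ⟹  5 = (1)·12 + (-1)·7
7 = 1 × 5 + 2  ⟹  2 = (-1)·12 + (2)·7
5 = 2 × 2 + 1  ⟹  1 = (3)·12 + (-5)·7
So (-5)·7 ≡ 1 (mod 12), i.e. 7^(-1) ≡ -5 ≡ 7 (mod 12).
x ≡ 7 × 1 = 7 ≡ 7 (mod 12).
Check: 63 × 7 = 441 ≡ 9 (mod 108).
x ≡ 7 (mod 12), giving 9 solutions mod 108.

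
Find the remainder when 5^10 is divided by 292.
269

Repeated squaring. Binary of 10 = 1010.
5^1 ≡ 5 (mod 292); 5^2 ≡ 25 (mod 292); 5^4 ≡ 41 (mod 292); 5^8 ≡ 221 (mod 292)
5^10 = 5^2 × 5^8 ≡ 269 (mod 292)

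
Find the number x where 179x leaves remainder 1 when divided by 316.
143

gcd(179, 316) = 1, so the inverse exists.
Extended Euclidean algorithm on (316, 179):
316 = 1 × 179 + 137  ⟹  137 = (1)·316 + (-1)·179
179 = 1 × 137 + 42  ⟹  42 = (-1)·316 + (2)·179
137 = 3 × 42 + 11  ⟹  11 = (4)·316 + (-7)·179
42 = 3 × 11 + 9  ⟹  9 = (-13)·316 + (23)·179
11 = 1 × 9 + 2  ⟹  2 = (17)·316 + (-30)·179
9 = 4 × 2 + 1  ⟹  1 = (-81)·316 + (143)·179
So (143)·179 ≡ 1 (mod 316), i.e. 179^(-1) ≡ 143 (mod 316).
Check: 179 × 143 = 25597 ≡ 1 (mod 316)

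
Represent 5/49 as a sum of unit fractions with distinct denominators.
1/10 + 1/490

Greedy algorithm:
5/49: ceiling(49/5) = 10, use 1/10
1/490: ceiling(490/1) = 490, use 1/490
Result: 5/49 = 1/10 + 1/490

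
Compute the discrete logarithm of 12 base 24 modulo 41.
39

Baby-step giant-step with step n = ⌈√41⌉ = 7.
Baby steps 24^j mod 41 (j:value) for j=0..6: 0:1, 1:24, 2:2, 3:7, 4:4, 5:14, 6:8.
Giant-step multiplier: 24^(-7) ≡ 24^(40-7) = 24^33 ≡ 22 (mod 41).
Giant steps γ_i = 12·22^i mod 41: γ_0=12, γ_1=18, γ_2=27, γ_3=20, γ_4=30, γ_5=4 (in table at j=4).
x = i·n + j = 5·7 + 4 = 39.
Check: 24^39 ≡ 12 (mod 41).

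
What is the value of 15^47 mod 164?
75

Repeated squaring. Binary of 47 = 101111.
15^1 ≡ 15 (mod 164); 15^2 ≡ 61 (mod 164); 15^4 ≡ 113 (mod 164); 15^8 ≡ 141 (mod 164); 15^16 ≡ 37 (mod 164); 15^32 ≡ 57 (mod 164)
15^47 = 15^1 × 15^2 × 15^4 × 15^8 × 15^32 ≡ 75 (mod 164)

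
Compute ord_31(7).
15

31 is prime, so ord(7) divides φ(31) = 30.
Divisors of 30: 1, 2, 3, 5, 6, 10, 15, 30.
Repeated squaring: 7^1 ≡ 7, 7^2 ≡ 18, 7^4 ≡ 14, 7^8 ≡ 10, 7^16 ≡ 7 (mod 31).
Test 7^d mod 31 for each divisor d in increasing order:
7^1 ≡ 7
7^2 ≡ 18
7^3 = 7^2·7^1 ≡ 2
7^5 = 7^4·7^1 ≡ 5
7^6 = 7^4·7^2 ≡ 4
7^10 = 7^8·7^2 ≡ 25
7^15 = 7^8·7^4·7^2·7^1 ≡ 1  ← first divisor giving 1
The order is 15.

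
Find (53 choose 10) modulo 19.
1

Using Lucas' theorem:
Write n=53 and k=10 in base 19:
n in base 19: [2, 15]
k in base 19: [0, 10]
C(53,10) mod 19 = ∏ C(n_i, k_i) mod 19
Digit binomials (mod 19): C(2,0) = 1; C(15,10) = 3003 ≡ 1
Product: 1 × 1 = 1 ≡ 1 (mod 19)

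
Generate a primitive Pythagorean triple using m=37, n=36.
(73, 2664, 2665)

Euclid's formula: a = m² - n², b = 2mn, c = m² + n²
m = 37, n = 36
a = 37² - 36² = 1369 - 1296 = 73
b = 2 × 37 × 36 = 2664
c = 37² + 36² = 1369 + 1296 = 2665
Verification: 73² + 2664² = 5329 + 7096896 = 7102225 = 2665² ✓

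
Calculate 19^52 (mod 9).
1

Repeated squaring. Binary of 52 = 110100.
19^1 ≡ 1 (mod 9); 19^2 ≡ 1 (mod 9); 19^4 ≡ 1 (mod 9); 19^8 ≡ 1 (mod 9); 19^16 ≡ 1 (mod 9); 19^32 ≡ 1 (mod 9)
19^52 = 19^4 × 19^16 × 19^32 ≡ 1 (mod 9)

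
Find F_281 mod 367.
195

Matrix identity: Q^n = [[F_(n+1), F_n], [F_n, F_(n-1)]] with Q = [[1,1],[1,0]].
n = 281 = 100011001₂. Square-and-multiply, entries mod 367:
Q^1 = [[1,1],[1,0]]
Q^2 = (Q^1)² = [[2,1],[1,1]]
Q^4 = (Q^2)² = [[5,3],[3,2]]
Q^8 = (Q^4)² = [[34,21],[21,13]]
Q^17 = (Q^8)²·Q = [[15,129],[129,253]]
Q^35 = (Q^17)²·Q = [[58,351],[351,74]]
Q^70 = (Q^35)² = [[317,90],[90,227]]
Q^140 = (Q^70)² = [[324,149],[149,175]]
Q^281 = (Q^140)²·Q = [[45,195],[195,217]]
F_281 mod 367 = Q^281[0][1] = 195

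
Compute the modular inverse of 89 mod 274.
117

gcd(89, 274) = 1, so the inverse exists.
Extended Euclidean algorithm on (274, 89):
274 = 3 × 89 + 7  ⟹  7 = (1)·274 + (-3)·89
89 = 12 × 7 + 5  ⟹  5 = (-12)·274 + (37)·89
7 = 1 × 5 + 2  ⟹  2 = (13)·274 + (-40)·89
5 = 2 × 2 + 1  ⟹  1 = (-38)·274 + (117)·89
So (117)·89 ≡ 1 (mod 274), i.e. 89^(-1) ≡ 117 (mod 274).
Check: 89 × 117 = 10413 ≡ 1 (mod 274)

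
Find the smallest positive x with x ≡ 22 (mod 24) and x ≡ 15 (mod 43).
574

Using Chinese Remainder Theorem:
M = 24 × 43 = 1032
M1 = 43, M2 = 24
y1 = 43^(-1) mod 24 = 19
y2 = 24^(-1) mod 43 = 9
x = (22×43×19 + 15×24×9) mod 1032 = 574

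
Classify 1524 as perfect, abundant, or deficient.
abundant

Proper divisors of 1524: sum = 1 + 2 + 3 + 4 + 6 + 12 + 127 + 254 + 381 + 508 + 762 = 2060
Since 2060 > 1524, 1524 is abundant.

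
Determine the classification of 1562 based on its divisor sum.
deficient

Proper divisors of 1562: sum = 1 + 2 + 11 + 22 + 71 + 142 + 781 = 1030
Since 1030 < 1562, 1562 is deficient.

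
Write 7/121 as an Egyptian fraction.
1/18 + 1/436 + 1/474804

Greedy algorithm:
7/121: ceiling(121/7) = 18, use 1/18
5/2178: ceiling(2178/5) = 436, use 1/436
1/474804: ceiling(474804/1) = 474804, use 1/474804
Result: 7/121 = 1/18 + 1/436 + 1/474804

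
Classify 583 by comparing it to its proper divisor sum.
deficient

Proper divisors of 583: sum = 1 + 11 + 53 = 65
Since 65 < 583, 583 is deficient.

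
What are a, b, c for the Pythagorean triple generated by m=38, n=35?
(219, 2660, 2669)

Euclid's formula: a = m² - n², b = 2mn, c = m² + n²
m = 38, n = 35
a = 38² - 35² = 1444 - 1225 = 219
b = 2 × 38 × 35 = 2660
c = 38² + 35² = 1444 + 1225 = 2669
Verification: 219² + 2660² = 47961 + 7075600 = 7123561 = 2669² ✓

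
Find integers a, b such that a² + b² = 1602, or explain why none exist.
9² + 39² (a=9, b=39)

Factorization: 1602 = 2 × 3^2 × 89
By Fermat: n is sum of two squares iff every prime p ≡ 3 (mod 4) appears to even power.
All primes ≡ 3 (mod 4) appear to even power.
Search a = 0, 1, 2, … for 1602 - a² a perfect square: first hit at a = 9: 1602 - 81 = 1521 = 39².
1602 = 9² + 39² = 81 + 1521 ✓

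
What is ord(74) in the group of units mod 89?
88

89 is prime, so ord(74) divides φ(89) = 88.
Divisors of 88: 1, 2, 4, 8, 11, 22, 44, 88.
Repeated squaring: 74^1 ≡ 74, 74^2 ≡ 47, 74^4 ≡ 73, 74^8 ≡ 78, 74^16 ≡ 32, 74^32 ≡ 45, 74^64 ≡ 67 (mod 89).
Test 74^d mod 89 for each divisor d in increasing order:
74^1 ≡ 74
74^2 ≡ 47
74^4 ≡ 73
74^8 ≡ 78
74^11 = 74^8·74^2·74^1 ≡ 12
74^22 = 74^16·74^4·74^2 ≡ 55
74^44 = 74^32·74^8·74^4 ≡ 88
74^88 = 74^64·74^16·74^8 ≡ 1  ← first divisor giving 1
The order is 88.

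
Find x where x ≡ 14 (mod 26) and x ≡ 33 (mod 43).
248

Using Chinese Remainder Theorem:
M = 26 × 43 = 1118
M1 = 43, M2 = 26
y1 = 43^(-1) mod 26 = 23
y2 = 26^(-1) mod 43 = 5
x = (14×43×23 + 33×26×5) mod 1118 = 248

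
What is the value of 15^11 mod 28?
15

Repeated squaring. Binary of 11 = 1011.
15^1 ≡ 15 (mod 28); 15^2 ≡ 1 (mod 28); 15^4 ≡ 1 (mod 28); 15^8 ≡ 1 (mod 28)
15^11 = 15^1 × 15^2 × 15^8 ≡ 15 (mod 28)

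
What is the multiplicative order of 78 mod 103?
102

103 is prime, so ord(78) divides φ(103) = 102.
Divisors of 102: 1, 2, 3, 6, 17, 34, 51, 102.
Repeated squaring: 78^1 ≡ 78, 78^2 ≡ 7, 78^4 ≡ 49, 78^8 ≡ 32, 78^16 ≡ 97, 78^32 ≡ 36, 78^64 ≡ 60 (mod 103).
Test 78^d mod 103 for each divisor d in increasing order:
78^1 ≡ 78
78^2 ≡ 7
78^3 = 78^2·78^1 ≡ 31
78^6 = 78^4·78^2 ≡ 34
78^17 = 78^16·78^1 ≡ 47
78^34 = 78^32·78^2 ≡ 46
78^51 = 78^32·78^16·78^2·78^1 ≡ 102
78^102 = 78^64·78^32·78^4·78^2 ≡ 1  ← first divisor giving 1
The order is 102.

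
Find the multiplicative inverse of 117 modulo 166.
105

gcd(117, 166) = 1, so the inverse exists.
Extended Euclidean algorithm on (166, 117):
166 = 1 × 117 + 49  ⟹  49 = (1)·166 + (-1)·117
117 = 2 × 49 + 19  ⟹  19 = (-2)·166 + (3)·117
49 = 2 × 19 + 11  ⟹  11 = (5)·166 + (-7)·117
19 = 1 × 11 + 8  ⟹  8 = (-7)·166 + (10)·117
11 = 1 × 8 + 3  ⟹  3 = (12)·166 + (-17)·117
8 = 2 × 3 + 2  ⟹  2 = (-31)·166 + (44)·117
3 = 1 × 2 + 1  ⟹  1 = (43)·166 + (-61)·117
So (-61)·117 ≡ 1 (mod 166), i.e. 117^(-1) ≡ -61 ≡ 105 (mod 166).
Check: 117 × 105 = 12285 ≡ 1 (mod 166)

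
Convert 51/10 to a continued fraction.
[5; 10]

Euclidean algorithm steps:
51 = 5 × 10 + 1
10 = 10 × 1 + 0
Continued fraction: [5; 10]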